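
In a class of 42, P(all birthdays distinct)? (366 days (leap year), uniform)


P(all different) = Π(366-i)/366 for i=0..41
= (366/366)×(365/366)×...×(325/366)
= 0.086572

P ≈ 0.0866 ≈ 8.66%


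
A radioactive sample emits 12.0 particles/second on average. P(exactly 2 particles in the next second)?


Poisson(λ=12.0): P(X=2) = e^(-λ)×λ^k/k!
= e^(-12.0) × 12.0^2 / 2!
≈ 6.144212353e-06 × 144 / 2 ≈ 0.000442

P(X=2) ≈ 0.000442 ≈ 0.04%


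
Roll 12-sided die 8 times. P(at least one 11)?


P(no 11)^8 = (11/12)^8 = 214358881/429981696
P(≥1) = 1 - 214358881/429981696 = 215622815/429981696

P = 215622815/429981696 ≈ 50.15%


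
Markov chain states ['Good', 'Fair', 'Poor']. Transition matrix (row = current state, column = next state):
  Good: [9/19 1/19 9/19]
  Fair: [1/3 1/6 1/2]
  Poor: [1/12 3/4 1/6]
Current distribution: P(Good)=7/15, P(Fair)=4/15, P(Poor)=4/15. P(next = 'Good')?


P(next=Good) = Σᵢ P(now=i)×P(i→Good)
= 7/15×9/19 + 4/15×1/3 + 4/15×1/12
= 21/95 + 4/45 + 1/45 = 284/855

P = 284/855 ≈ 0.3322


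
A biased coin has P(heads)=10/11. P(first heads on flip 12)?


Geometric: P(X=12) = (1-p)^(k-1)×p = (1/11)^11×10/11 = 10/3138428376721

P(X=12) = 10/3138428376721 ≈ 0.00%


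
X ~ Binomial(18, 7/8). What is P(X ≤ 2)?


P(X ≤ 2) = Σ P(X=i) for i=0..2
P(X=0) = 1/18014398509481984
P(X=1) = 63/9007199254740992
P(X=2) = 7497/18014398509481984
Sum = 953/2251799813685248

P(X ≤ 2) = 953/2251799813685248 ≈ 0.00%


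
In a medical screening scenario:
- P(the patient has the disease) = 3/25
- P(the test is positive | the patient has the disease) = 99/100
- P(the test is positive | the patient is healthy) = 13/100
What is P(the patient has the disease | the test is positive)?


Using Bayes' theorem:
P(A|B) = P(B|A)·P(A) / P(B)

P(the test is positive) = 99/100 × 3/25 + 13/100 × 22/25
= 297/2500 + 143/1250 = 583/2500

P(the patient has the disease|the test is positive) = (297/2500) / (583/2500) = 27/53

P(the patient has the disease|the test is positive) = 27/53 ≈ 50.94%


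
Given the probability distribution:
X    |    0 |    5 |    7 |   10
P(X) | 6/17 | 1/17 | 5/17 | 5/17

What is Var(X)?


E[X] = 90/17
E[X²] = 770/17
Var(X) = E[X²] - (E[X])² = 770/17 - 8100/289 = 4990/289

Var(X) = 4990/289 ≈ 17.2664


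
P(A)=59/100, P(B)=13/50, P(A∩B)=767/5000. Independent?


P(A)×P(B) = 767/5000
P(A∩B) = 767/5000
Equal ✓ → Independent

Yes, independent


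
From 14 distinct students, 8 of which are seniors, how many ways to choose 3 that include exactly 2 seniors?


Choose 2 of the 8 seniors and 1 of the other 6 students:
C(8,2)×C(6,1) = 28×6 = 168

168


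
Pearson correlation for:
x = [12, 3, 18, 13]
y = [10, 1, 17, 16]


n=4, Σx=46, Σy=44, Σxy=637, Σx²=646, Σy²=646
r = (4×637 - 46×44)/√((4×646 - 46²)(4×646 - 44²))
= 524/√(468×648) = 524/√303264 ≈ 524/550.6941 ≈ 0.9515

r ≈ 0.9515


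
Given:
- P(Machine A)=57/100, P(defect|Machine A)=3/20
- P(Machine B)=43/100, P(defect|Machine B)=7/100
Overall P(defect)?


P(B) = Σ P(B|Aᵢ)×P(Aᵢ)
  3/20×57/100 = 171/2000
  7/100×43/100 = 301/10000
Sum = 289/2500

P(defect) = 289/2500 ≈ 11.56%


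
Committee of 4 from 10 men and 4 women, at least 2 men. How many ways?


Count by #men:
  2M,2W: C(10,2)×C(4,2)=270
  3M,1W: C(10,3)×C(4,1)=480
  4M,0W: C(10,4)×C(4,0)=210
Total = 960

960


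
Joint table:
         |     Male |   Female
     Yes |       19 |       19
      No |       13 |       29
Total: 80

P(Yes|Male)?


P(Yes|Male) = 19/(19+13) = 19/32

P = 19/32 ≈ 59.38%


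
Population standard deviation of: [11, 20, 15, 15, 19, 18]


Mean = 98/6 = 49/3
  (11-49/3)²=256/9
  (20-49/3)²=121/9
  (15-49/3)²=16/9
  (15-49/3)²=16/9
  (19-49/3)²=64/9
  (18-49/3)²=25/9
Σ(x-μ)² = 166/3
σ² = (166/3)/6 = 83/9

σ = √(83/9) ≈ 3.0368


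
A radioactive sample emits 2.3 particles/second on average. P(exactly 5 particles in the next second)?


Poisson(λ=2.3): P(X=5) = e^(-λ)×λ^k/k!
= e^(-2.3) × 2.3^5 / 5!
≈ 0.1002588437 × 64.36343 / 120 ≈ 0.053775

P(X=5) ≈ 0.053775 ≈ 5.38%


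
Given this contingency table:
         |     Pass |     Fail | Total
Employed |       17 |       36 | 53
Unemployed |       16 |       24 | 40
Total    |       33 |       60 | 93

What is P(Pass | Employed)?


P(Pass | Employed) = 17/(17+36) = 17/53

P(Pass|Employed) = 17/53 ≈ 32.08%


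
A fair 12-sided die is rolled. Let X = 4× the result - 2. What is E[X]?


E[die] = (1+12)/2 = 13/2
E[X] = 4×13/2 - 2 = 24

E[X] = 24


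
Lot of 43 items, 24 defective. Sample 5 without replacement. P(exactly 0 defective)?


Hypergeometric: C(24,0)×C(19,5)/C(43,5)
= 1×11628/962598 = 1938/160433

P(X=0) = 1938/160433 ≈ 1.21%


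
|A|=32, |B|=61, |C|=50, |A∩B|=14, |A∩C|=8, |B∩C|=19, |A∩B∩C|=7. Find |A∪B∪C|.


|A∪B∪C| = 32+61+50-14-8-19+7 = 109

|A∪B∪C| = 109


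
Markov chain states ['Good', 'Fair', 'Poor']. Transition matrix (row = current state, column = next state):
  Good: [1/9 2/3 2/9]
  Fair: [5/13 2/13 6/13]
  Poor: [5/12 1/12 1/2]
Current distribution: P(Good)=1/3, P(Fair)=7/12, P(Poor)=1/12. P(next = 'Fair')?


P(next=Fair) = Σᵢ P(now=i)×P(i→Fair)
= 1/3×2/3 + 7/12×2/13 + 1/12×1/12
= 2/9 + 7/78 + 1/144 = 199/624

P = 199/624 ≈ 0.3189


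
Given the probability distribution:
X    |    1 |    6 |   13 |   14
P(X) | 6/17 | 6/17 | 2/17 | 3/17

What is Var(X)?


E[X] = 110/17
E[X²] = 1148/17
Var(X) = E[X²] - (E[X])² = 1148/17 - 12100/289 = 7416/289

Var(X) = 7416/289 ≈ 25.6609


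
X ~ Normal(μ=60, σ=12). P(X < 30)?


z = (30-60)/12 = -2.5
P(Z < -2.5) = 0.0062

P(X < 30) ≈ 0.0062


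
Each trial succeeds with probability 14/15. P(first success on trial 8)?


Geometric: P(X=8) = (1-p)^(k-1)×p = (1/15)^7×14/15 = 14/2562890625

P(X=8) = 14/2562890625 ≈ 0.00%


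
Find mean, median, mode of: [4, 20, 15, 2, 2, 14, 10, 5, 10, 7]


Sorted: [2, 2, 4, 5, 7, 10, 10, 14, 15, 20]
Mean = 89/10
Median = 17/2
Freq: {4: 1, 20: 1, 15: 1, 2: 2, 14: 1, 10: 2, 5: 1, 7: 1}
Mode: [2, 10]

Mean=89/10, Median=17/2, Mode=[2, 10]


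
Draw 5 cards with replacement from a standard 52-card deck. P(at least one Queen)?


P(not a Queen) = 48/52 = 12/13
P(none in 5 draws) = (12/13)^5 = 248832/371293
P(≥1 Queen) = 1 - 248832/371293 = 122461/371293

P = 122461/371293 ≈ 32.98%


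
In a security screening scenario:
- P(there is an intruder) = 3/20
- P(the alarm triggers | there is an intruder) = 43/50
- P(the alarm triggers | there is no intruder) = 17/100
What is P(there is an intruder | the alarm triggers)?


Using Bayes' theorem:
P(A|B) = P(B|A)·P(A) / P(B)

P(the alarm triggers) = 43/50 × 3/20 + 17/100 × 17/20
= 129/1000 + 289/2000 = 547/2000

P(there is an intruder|the alarm triggers) = (129/1000) / (547/2000) = 258/547

P(there is an intruder|the alarm triggers) = 258/547 ≈ 47.17%


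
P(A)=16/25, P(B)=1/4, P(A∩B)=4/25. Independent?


P(A)×P(B) = 4/25
P(A∩B) = 4/25
Equal ✓ → Independent

Yes, independent


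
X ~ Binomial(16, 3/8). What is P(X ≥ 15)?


P(X ≥ 15) = Σ P(X=i) for i=15..16
P(X=15) = 71744535/17592186044416
P(X=16) = 43046721/281474976710656
Sum = 1190959281/281474976710656

P(X ≥ 15) = 1190959281/281474976710656 ≈ 0.00%


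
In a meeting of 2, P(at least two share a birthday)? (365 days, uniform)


P(all different) = Π(365-i)/365 for i=0..1
= 0.997260
P(match) = 1 - 0.997260 = 0.002740

P ≈ 0.0027 ≈ 0.27%


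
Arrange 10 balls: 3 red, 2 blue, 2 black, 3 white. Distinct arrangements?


10!/(3!×2!×2!×3!) = 25200

25200


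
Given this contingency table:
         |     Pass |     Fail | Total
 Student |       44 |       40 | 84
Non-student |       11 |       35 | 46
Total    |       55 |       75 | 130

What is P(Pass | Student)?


P(Pass | Student) = 44/(44+40) = 44/84 = 11/21

P(Pass|Student) = 11/21 ≈ 52.38%


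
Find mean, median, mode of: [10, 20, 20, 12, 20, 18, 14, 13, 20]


Sorted: [10, 12, 13, 14, 18, 20, 20, 20, 20]
Mean = 147/9 = 49/3
Median = 18
Freq: {10: 1, 20: 4, 12: 1, 18: 1, 14: 1, 13: 1}
Mode: [20]

Mean=49/3, Median=18, Mode=20


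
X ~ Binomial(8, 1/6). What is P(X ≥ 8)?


P(X ≥ 8) = Σ P(X=i) for i=8..8
P(X=8) = 1/1679616
Sum = 1/1679616

P(X ≥ 8) = 1/1679616 ≈ 0.00%


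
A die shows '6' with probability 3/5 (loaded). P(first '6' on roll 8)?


Geometric: P(X=8) = (1-p)^(k-1)×p = (2/5)^7×3/5 = 384/390625

P(X=8) = 384/390625 ≈ 0.10%


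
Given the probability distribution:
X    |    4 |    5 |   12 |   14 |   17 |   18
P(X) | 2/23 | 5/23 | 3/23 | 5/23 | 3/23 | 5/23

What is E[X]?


E[X] = Σ x·P(X=x)
= (4)×(2/23) + (5)×(5/23) + (12)×(3/23) + (14)×(5/23) + (17)×(3/23) + (18)×(5/23)
= 280/23

E[X] = 280/23


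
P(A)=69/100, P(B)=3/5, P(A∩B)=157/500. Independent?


P(A)×P(B) = 207/500
P(A∩B) = 157/500
Not equal → NOT independent

No, not independent


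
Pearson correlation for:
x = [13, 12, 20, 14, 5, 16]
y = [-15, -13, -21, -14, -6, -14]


n=6, Σx=80, Σy=-83, Σxy=-1221, Σx²=1190, Σy²=1263
r = (6×(-1221) - 80×(-83))/√((6×1190 - 80²)(6×1263 - (-83)²))
= -686/√(740×689) = -686/√509860 ≈ -686/714.0448 ≈ -0.9607

r ≈ -0.9607


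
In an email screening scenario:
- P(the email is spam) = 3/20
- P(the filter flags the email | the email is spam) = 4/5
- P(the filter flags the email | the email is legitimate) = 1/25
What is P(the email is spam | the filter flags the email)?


Using Bayes' theorem:
P(A|B) = P(B|A)·P(A) / P(B)

P(the filter flags the email) = 4/5 × 3/20 + 1/25 × 17/20
= 3/25 + 17/500 = 77/500

P(the email is spam|the filter flags the email) = (3/25) / (77/500) = 60/77

P(the email is spam|the filter flags the email) = 60/77 ≈ 77.92%


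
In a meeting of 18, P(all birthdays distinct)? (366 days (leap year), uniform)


P(all different) = Π(366-i)/366 for i=0..17
= (366/366)×(365/366)×...×(349/366)
= 0.653862

P ≈ 0.6539 ≈ 65.39%


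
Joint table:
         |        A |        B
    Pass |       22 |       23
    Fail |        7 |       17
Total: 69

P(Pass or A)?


P(Pass∨A) = P(Pass) + P(A) - P(Pass∧A)
= (45 + 29 - 22)/69 = 52/69

P = 52/69 ≈ 75.36%


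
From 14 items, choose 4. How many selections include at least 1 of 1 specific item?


Complement: C(14,4) - C(13,4) = 1001 - 715 = 286

286


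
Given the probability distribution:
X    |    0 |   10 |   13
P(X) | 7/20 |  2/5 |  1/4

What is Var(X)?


E[X] = 29/4
E[X²] = 329/4
Var(X) = E[X²] - (E[X])² = 329/4 - 841/16 = 475/16

Var(X) = 475/16 ≈ 29.6875


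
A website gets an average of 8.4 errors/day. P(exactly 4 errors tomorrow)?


Poisson(λ=8.4): P(X=4) = e^(-λ)×λ^k/k!
= e^(-8.4) × 8.4^4 / 4!
≈ 0.0002248673242 × 4978.7136 / 24 ≈ 0.046648

P(X=4) ≈ 0.046648 ≈ 4.66%


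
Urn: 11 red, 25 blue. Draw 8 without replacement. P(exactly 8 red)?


Hypergeometric: C(11,8)×C(25,0)/C(36,8)
= 165×1/30260340 = 1/183396

P(X=8) = 1/183396 ≈ 0.00%


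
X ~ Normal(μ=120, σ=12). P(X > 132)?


z = (132-120)/12 = 1.0
P(X > 132) = 1 - P(Z ≤ 1.0) = 1 - 0.8413 = 0.1587

P(X > 132) ≈ 0.1587


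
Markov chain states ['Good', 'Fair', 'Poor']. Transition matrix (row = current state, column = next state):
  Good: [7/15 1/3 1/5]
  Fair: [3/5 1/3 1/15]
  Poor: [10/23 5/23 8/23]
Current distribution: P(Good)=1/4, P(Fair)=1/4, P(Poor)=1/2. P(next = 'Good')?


P(next=Good) = Σᵢ P(now=i)×P(i→Good)
= 1/4×7/15 + 1/4×3/5 + 1/2×10/23
= 7/60 + 3/20 + 5/23 = 167/345

P = 167/345 ≈ 0.4841


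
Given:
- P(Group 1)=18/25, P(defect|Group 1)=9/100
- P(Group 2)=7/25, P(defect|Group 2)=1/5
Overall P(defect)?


P(B) = Σ P(B|Aᵢ)×P(Aᵢ)
  9/100×18/25 = 81/1250
  1/5×7/25 = 7/125
Sum = 151/1250

P(defect) = 151/1250 ≈ 12.08%


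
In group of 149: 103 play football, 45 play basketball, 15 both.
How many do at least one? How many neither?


|A∪B| = 103+45-15 = 133
Neither = 149-133 = 16

At least one: 133; Neither: 16


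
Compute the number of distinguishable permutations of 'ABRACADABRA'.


Letters: 11, freq: {'A': 5, 'B': 2, 'R': 2, 'C': 1, 'D': 1}
11!/(5!×2!×2!×1!×1!) = 39916800/480 = 83160

83160


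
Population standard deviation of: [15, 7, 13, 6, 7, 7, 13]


Mean = 68/7
  (15-68/7)²=1369/49
  (7-68/7)²=361/49
  (13-68/7)²=529/49
  (6-68/7)²=676/49
  (7-68/7)²=361/49
  (7-68/7)²=361/49
  (13-68/7)²=529/49
Σ(x-μ)² = 598/7
σ² = (598/7)/7 = 598/49

σ = √(598/49) ≈ 3.4934


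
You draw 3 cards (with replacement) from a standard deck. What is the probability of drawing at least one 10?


P(not a 10) = 48/52 = 12/13
P(none in 3 draws) = (12/13)^3 = 1728/2197
P(≥1 10) = 1 - 1728/2197 = 469/2197

P = 469/2197 ≈ 21.35%


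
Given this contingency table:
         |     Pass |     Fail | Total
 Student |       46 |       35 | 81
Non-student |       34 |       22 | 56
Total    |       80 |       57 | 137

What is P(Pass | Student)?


P(Pass | Student) = 46/(46+35) = 46/81

P(Pass|Student) = 46/81 ≈ 56.79%


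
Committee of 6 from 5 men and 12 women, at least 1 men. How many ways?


Count by #men:
  1M,5W: C(5,1)×C(12,5)=3960
  2M,4W: C(5,2)×C(12,4)=4950
  3M,3W: C(5,3)×C(12,3)=2200
  4M,2W: C(5,4)×C(12,2)=330
  5M,1W: C(5,5)×C(12,1)=12
Total = 11452

11452


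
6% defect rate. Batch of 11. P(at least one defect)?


P(all good) = (47/50)^11 = 2472159215084012303/4882812500000000000
P(≥1 defect) = 2410653284915987697/4882812500000000000

P = 2410653284915987697/4882812500000000000 ≈ 49.37%


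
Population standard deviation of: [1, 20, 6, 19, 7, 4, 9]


Mean = 66/7
  (1-66/7)²=3481/49
  (20-66/7)²=5476/49
  (6-66/7)²=576/49
  (19-66/7)²=4489/49
  (7-66/7)²=289/49
  (4-66/7)²=1444/49
  (9-66/7)²=9/49
Σ(x-μ)² = 2252/7
σ² = (2252/7)/7 = 2252/49

σ = √(2252/49) ≈ 6.7793


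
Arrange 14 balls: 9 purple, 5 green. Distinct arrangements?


14!/(9!×5!) = 2002

2002


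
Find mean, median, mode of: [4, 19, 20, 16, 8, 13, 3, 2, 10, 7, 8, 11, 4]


Sorted: [2, 3, 4, 4, 7, 8, 8, 10, 11, 13, 16, 19, 20]
Mean = 125/13
Median = 8
Freq: {4: 2, 19: 1, 20: 1, 16: 1, 8: 2, 13: 1, 3: 1, 2: 1, 10: 1, 7: 1, 11: 1}
Mode: [4, 8]

Mean=125/13, Median=8, Mode=[4, 8]


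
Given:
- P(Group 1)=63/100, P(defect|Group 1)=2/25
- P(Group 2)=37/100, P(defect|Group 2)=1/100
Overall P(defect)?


P(B) = Σ P(B|Aᵢ)×P(Aᵢ)
  2/25×63/100 = 63/1250
  1/100×37/100 = 37/10000
Sum = 541/10000

P(defect) = 541/10000 ≈ 5.41%


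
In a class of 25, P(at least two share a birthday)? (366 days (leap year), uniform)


P(all different) = Π(366-i)/366 for i=0..24
= 0.432316
P(match) = 1 - 0.432316 = 0.567684

P ≈ 0.5677 ≈ 56.77%


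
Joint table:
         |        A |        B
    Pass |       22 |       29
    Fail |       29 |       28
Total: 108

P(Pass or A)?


P(Pass∨A) = P(Pass) + P(A) - P(Pass∧A)
= (51 + 51 - 22)/108 = 80/108 = 20/27

P = 20/27 ≈ 74.07%


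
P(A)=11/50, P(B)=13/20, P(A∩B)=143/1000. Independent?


P(A)×P(B) = 143/1000
P(A∩B) = 143/1000
Equal ✓ → Independent

Yes, independent


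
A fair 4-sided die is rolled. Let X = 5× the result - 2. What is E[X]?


E[die] = (1+4)/2 = 5/2
E[X] = 5×5/2 - 2 = 21/2

E[X] = 21/2


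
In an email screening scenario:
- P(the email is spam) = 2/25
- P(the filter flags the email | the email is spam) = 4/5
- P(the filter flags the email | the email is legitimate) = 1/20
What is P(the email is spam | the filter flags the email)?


Using Bayes' theorem:
P(A|B) = P(B|A)·P(A) / P(B)

P(the filter flags the email) = 4/5 × 2/25 + 1/20 × 23/25
= 8/125 + 23/500 = 11/100

P(the email is spam|the filter flags the email) = (8/125) / (11/100) = 32/55

P(the email is spam|the filter flags the email) = 32/55 ≈ 58.18%


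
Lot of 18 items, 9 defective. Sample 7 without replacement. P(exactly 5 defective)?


Hypergeometric: C(9,5)×C(9,2)/C(18,7)
= 126×36/31824 = 63/442

P(X=5) = 63/442 ≈ 14.25%


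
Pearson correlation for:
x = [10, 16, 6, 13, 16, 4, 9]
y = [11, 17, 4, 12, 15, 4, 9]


n=7, Σx=74, Σy=72, Σxy=899, Σx²=914, Σy²=892
r = (7×899 - 74×72)/√((7×914 - 74²)(7×892 - 72²))
= 965/√(922×1060) = 965/√977320 ≈ 965/988.5950 ≈ 0.9761

r ≈ 0.9761


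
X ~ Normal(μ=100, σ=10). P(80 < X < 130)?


z₁=(80-100)/10=-2.0, z₂=(130-100)/10=3.0
P = Φ(3.0) - Φ(-2.0) = 0.998650 - 0.022750 = 0.975900 ≈ 0.9759

P(80 < X < 130) ≈ 0.9759


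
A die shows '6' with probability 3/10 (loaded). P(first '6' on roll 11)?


Geometric: P(X=11) = (1-p)^(k-1)×p = (7/10)^10×3/10 = 847425747/100000000000

P(X=11) = 847425747/100000000000 ≈ 0.85%


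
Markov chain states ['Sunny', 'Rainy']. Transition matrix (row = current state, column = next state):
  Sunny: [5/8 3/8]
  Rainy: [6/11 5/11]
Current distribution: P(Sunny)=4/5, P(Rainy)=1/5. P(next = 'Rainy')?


P(next=Rainy) = Σᵢ P(now=i)×P(i→Rainy)
= 4/5×3/8 + 1/5×5/11
= 3/10 + 1/11 = 43/110

P = 43/110 ≈ 0.3909


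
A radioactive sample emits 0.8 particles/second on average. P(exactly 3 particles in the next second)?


Poisson(λ=0.8): P(X=3) = e^(-λ)×λ^k/k!
= e^(-0.8) × 0.8^3 / 3!
≈ 0.4493289641 × 0.512 / 6 ≈ 0.038343

P(X=3) ≈ 0.038343 ≈ 3.83%


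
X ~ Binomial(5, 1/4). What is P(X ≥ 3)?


P(X ≥ 3) = Σ P(X=i) for i=3..5
P(X=3) = 45/512
P(X=4) = 15/1024
P(X=5) = 1/1024
Sum = 53/512

P(X ≥ 3) = 53/512 ≈ 10.35%


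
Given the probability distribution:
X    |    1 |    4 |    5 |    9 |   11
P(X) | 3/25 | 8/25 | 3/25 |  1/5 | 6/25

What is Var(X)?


E[X] = 161/25
E[X²] = 1337/25
Var(X) = E[X²] - (E[X])² = 1337/25 - 25921/625 = 7504/625

Var(X) = 7504/625 ≈ 12.0064


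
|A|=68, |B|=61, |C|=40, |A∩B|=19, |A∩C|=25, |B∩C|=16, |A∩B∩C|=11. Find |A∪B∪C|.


|A∪B∪C| = 68+61+40-19-25-16+11 = 120

|A∪B∪C| = 120


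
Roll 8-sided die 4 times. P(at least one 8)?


P(no 8)^4 = (7/8)^4 = 2401/4096
P(≥1) = 1 - 2401/4096 = 1695/4096

P = 1695/4096 ≈ 41.38%


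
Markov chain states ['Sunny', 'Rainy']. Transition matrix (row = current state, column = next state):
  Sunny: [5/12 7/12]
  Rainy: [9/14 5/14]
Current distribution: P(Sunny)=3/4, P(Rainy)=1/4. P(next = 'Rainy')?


P(next=Rainy) = Σᵢ P(now=i)×P(i→Rainy)
= 3/4×7/12 + 1/4×5/14
= 7/16 + 5/56 = 59/112

P = 59/112 ≈ 0.5268


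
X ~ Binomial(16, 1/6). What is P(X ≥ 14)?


P(X ≥ 14) = Σ P(X=i) for i=14..16
P(X=14) = 125/117546246144
P(X=15) = 5/176319369216
P(X=16) = 1/2821109907456
Sum = 1027/940369969152

P(X ≥ 14) = 1027/940369969152 ≈ 0.00%


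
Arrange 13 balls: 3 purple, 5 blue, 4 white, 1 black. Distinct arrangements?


13!/(3!×5!×4!×1!) = 360360

360360


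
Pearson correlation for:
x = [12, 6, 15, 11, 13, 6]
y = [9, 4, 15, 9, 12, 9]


n=6, Σx=63, Σy=58, Σxy=666, Σx²=731, Σy²=628
r = (6×666 - 63×58)/√((6×731 - 63²)(6×628 - 58²))
= 342/√(417×404) = 342/√168468 ≈ 342/410.4485 ≈ 0.8332

r ≈ 0.8332


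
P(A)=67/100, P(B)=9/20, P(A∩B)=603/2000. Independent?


P(A)×P(B) = 603/2000
P(A∩B) = 603/2000
Equal ✓ → Independent

Yes, independent


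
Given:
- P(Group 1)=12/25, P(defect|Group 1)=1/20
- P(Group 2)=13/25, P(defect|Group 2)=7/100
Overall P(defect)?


P(B) = Σ P(B|Aᵢ)×P(Aᵢ)
  1/20×12/25 = 3/125
  7/100×13/25 = 91/2500
Sum = 151/2500

P(defect) = 151/2500 ≈ 6.04%


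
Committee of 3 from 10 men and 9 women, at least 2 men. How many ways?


Count by #men:
  2M,1W: C(10,2)×C(9,1)=405
  3M,0W: C(10,3)×C(9,0)=120
Total = 525

525


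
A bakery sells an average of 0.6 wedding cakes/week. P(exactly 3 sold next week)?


Poisson(λ=0.6): P(X=3) = e^(-λ)×λ^k/k!
= e^(-0.6) × 0.6^3 / 3!
≈ 0.5488116361 × 0.216 / 6 ≈ 0.019757

P(X=3) ≈ 0.019757 ≈ 1.98%


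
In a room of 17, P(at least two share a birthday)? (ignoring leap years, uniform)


P(all different) = Π(365-i)/365 for i=0..16
= 0.684992
P(match) = 1 - 0.684992 = 0.315008

P ≈ 0.3150 ≈ 31.50%


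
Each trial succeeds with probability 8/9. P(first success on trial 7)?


Geometric: P(X=7) = (1-p)^(k-1)×p = (1/9)^6×8/9 = 8/4782969

P(X=7) = 8/4782969 ≈ 0.00%


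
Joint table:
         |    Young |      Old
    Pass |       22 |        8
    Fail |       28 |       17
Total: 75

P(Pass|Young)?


P(Pass|Young) = 22/(22+28) = 22/50 = 11/25

P = 11/25 ≈ 44.00%


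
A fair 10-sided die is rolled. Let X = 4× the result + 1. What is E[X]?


E[die] = (1+10)/2 = 11/2
E[X] = 4×11/2 + 1 = 23

E[X] = 23


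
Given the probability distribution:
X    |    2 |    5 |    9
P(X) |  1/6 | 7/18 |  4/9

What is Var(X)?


E[X] = 113/18
E[X²] = 835/18
Var(X) = E[X²] - (E[X])² = 835/18 - 12769/324 = 2261/324

Var(X) = 2261/324 ≈ 6.9784


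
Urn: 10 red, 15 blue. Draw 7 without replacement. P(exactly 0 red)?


Hypergeometric: C(10,0)×C(15,7)/C(25,7)
= 1×6435/480700 = 117/8740

P(X=0) = 117/8740 ≈ 1.34%


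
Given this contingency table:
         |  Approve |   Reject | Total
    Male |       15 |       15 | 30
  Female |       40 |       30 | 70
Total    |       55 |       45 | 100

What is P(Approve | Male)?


P(Approve | Male) = 15/(15+15) = 15/30 = 1/2

P(Approve|Male) = 1/2 ≈ 50.00%


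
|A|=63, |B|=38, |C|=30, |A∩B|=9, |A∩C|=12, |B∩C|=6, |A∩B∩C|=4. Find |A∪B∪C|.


|A∪B∪C| = 63+38+30-9-12-6+4 = 108

|A∪B∪C| = 108


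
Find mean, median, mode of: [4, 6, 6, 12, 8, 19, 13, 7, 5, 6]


Sorted: [4, 5, 6, 6, 6, 7, 8, 12, 13, 19]
Mean = 86/10 = 43/5
Median = 13/2
Freq: {4: 1, 6: 3, 12: 1, 8: 1, 19: 1, 13: 1, 7: 1, 5: 1}
Mode: [6]

Mean=43/5, Median=13/2, Mode=6


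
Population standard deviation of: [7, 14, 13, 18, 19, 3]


Mean = 74/6 = 37/3
  (7-37/3)²=256/9
  (14-37/3)²=25/9
  (13-37/3)²=4/9
  (18-37/3)²=289/9
  (19-37/3)²=400/9
  (3-37/3)²=784/9
Σ(x-μ)² = 586/3
σ² = (586/3)/6 = 293/9

σ = √(293/9) ≈ 5.7057


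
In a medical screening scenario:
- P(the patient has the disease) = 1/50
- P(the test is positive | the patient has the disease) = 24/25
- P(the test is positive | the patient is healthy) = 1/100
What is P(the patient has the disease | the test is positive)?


Using Bayes' theorem:
P(A|B) = P(B|A)·P(A) / P(B)

P(the test is positive) = 24/25 × 1/50 + 1/100 × 49/50
= 12/625 + 49/5000 = 29/1000

P(the patient has the disease|the test is positive) = (12/625) / (29/1000) = 96/145

P(the patient has the disease|the test is positive) = 96/145 ≈ 66.21%


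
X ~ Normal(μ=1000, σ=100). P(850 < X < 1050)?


z₁=(850-1000)/100=-1.5, z₂=(1050-1000)/100=0.5
P = Φ(0.5) - Φ(-1.5) = 0.691462 - 0.066807 = 0.624655 ≈ 0.6247

P(850 < X < 1050) ≈ 0.6247


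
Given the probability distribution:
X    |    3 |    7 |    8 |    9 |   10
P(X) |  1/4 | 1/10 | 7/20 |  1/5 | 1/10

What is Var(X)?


E[X] = 141/20
E[X²] = 223/4
Var(X) = E[X²] - (E[X])² = 223/4 - 19881/400 = 2419/400

Var(X) = 2419/400 ≈ 6.0475


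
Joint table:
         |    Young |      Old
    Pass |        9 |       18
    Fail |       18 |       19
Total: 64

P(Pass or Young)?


P(Pass∨Young) = P(Pass) + P(Young) - P(Pass∧Young)
= (27 + 27 - 9)/64 = 45/64

P = 45/64 ≈ 70.31%


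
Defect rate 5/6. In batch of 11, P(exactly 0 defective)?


Binomial: P(X=0) = C(11,0)×p^0×(1-p)^11
= 1 × 1 × 1/362797056 = 1/362797056

P(X=0) = 1/362797056 ≈ 0.00%


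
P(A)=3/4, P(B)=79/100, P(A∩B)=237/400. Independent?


P(A)×P(B) = 237/400
P(A∩B) = 237/400
Equal ✓ → Independent

Yes, independent


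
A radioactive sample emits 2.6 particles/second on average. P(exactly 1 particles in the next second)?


Poisson(λ=2.6): P(X=1) = e^(-λ)×λ^k/k!
= e^(-2.6) × 2.6^1 / 1!
≈ 0.07427357821 × 2.6 / 1 ≈ 0.193111

P(X=1) ≈ 0.193111 ≈ 19.31%


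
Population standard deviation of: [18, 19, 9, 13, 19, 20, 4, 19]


Mean = 121/8
  (18-121/8)²=529/64
  (19-121/8)²=961/64
  (9-121/8)²=2401/64
  (13-121/8)²=289/64
  (19-121/8)²=961/64
  (20-121/8)²=1521/64
  (4-121/8)²=7921/64
  (19-121/8)²=961/64
Σ(x-μ)² = 1943/8
σ² = (1943/8)/8 = 1943/64

σ = √(1943/64) ≈ 5.5099


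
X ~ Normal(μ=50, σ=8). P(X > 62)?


z = (62-50)/8 = 1.5
P(X > 62) = 1 - P(Z ≤ 1.5) = 1 - 0.9332 = 0.0668

P(X > 62) ≈ 0.0668


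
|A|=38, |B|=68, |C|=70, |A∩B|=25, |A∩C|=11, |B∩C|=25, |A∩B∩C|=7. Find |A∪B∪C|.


|A∪B∪C| = 38+68+70-25-11-25+7 = 122

|A∪B∪C| = 122


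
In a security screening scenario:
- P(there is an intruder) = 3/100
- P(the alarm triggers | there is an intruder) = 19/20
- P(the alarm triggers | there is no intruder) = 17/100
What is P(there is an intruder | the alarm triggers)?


Using Bayes' theorem:
P(A|B) = P(B|A)·P(A) / P(B)

P(the alarm triggers) = 19/20 × 3/100 + 17/100 × 97/100
= 57/2000 + 1649/10000 = 967/5000

P(there is an intruder|the alarm triggers) = (57/2000) / (967/5000) = 285/1934

P(there is an intruder|the alarm triggers) = 285/1934 ≈ 14.74%


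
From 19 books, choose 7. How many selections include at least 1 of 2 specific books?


Complement: C(19,7) - C(17,7) = 50388 - 19448 = 30940

30940


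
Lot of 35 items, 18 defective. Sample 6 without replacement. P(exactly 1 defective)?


Hypergeometric: C(18,1)×C(17,5)/C(35,6)
= 18×6188/1623160 = 117/1705

P(X=1) = 117/1705 ≈ 6.86%


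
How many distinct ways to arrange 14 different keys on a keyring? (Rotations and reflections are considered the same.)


Free circular arrangements: rotations and reflections both identified.
(n-1)!/2 = 13!/2 = 6227020800/2 = 3113510400

3113510400


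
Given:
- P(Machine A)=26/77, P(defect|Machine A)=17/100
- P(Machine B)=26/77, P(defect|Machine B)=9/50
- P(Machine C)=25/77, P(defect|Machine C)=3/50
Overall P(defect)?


P(B) = Σ P(B|Aᵢ)×P(Aᵢ)
  17/100×26/77 = 221/3850
  9/50×26/77 = 117/1925
  3/50×25/77 = 3/154
Sum = 53/385

P(defect) = 53/385 ≈ 13.77%


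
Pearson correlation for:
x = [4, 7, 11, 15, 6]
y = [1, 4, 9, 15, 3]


n=5, Σx=43, Σy=32, Σxy=374, Σx²=447, Σy²=332
r = (5×374 - 43×32)/√((5×447 - 43²)(5×332 - 32²))
= 494/√(386×636) = 494/√245496 ≈ 494/495.4755 ≈ 0.9970

r ≈ 0.9970


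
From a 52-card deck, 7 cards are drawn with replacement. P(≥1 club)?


P(not a club) = 39/52 = 3/4
P(none in 7 draws) = (3/4)^7 = 2187/16384
P(≥1 club) = 1 - 2187/16384 = 14197/16384

P = 14197/16384 ≈ 86.65%


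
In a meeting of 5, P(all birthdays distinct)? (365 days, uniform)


P(all different) = Π(365-i)/365 for i=0..4
= (365/365)×(364/365)×...×(361/365)
= 0.972864

P ≈ 0.9729 ≈ 97.29%


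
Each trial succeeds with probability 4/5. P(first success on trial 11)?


Geometric: P(X=11) = (1-p)^(k-1)×p = (1/5)^10×4/5 = 4/48828125

P(X=11) = 4/48828125 ≈ 0.00%


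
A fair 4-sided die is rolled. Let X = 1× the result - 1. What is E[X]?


E[die] = (1+4)/2 = 5/2
E[X] = 1×5/2 - 1 = 3/2

E[X] = 3/2


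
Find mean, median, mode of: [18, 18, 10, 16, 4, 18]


Sorted: [4, 10, 16, 18, 18, 18]
Mean = 84/6 = 14
Median = 17
Freq: {18: 3, 10: 1, 16: 1, 4: 1}
Mode: [18]

Mean=14, Median=17, Mode=18


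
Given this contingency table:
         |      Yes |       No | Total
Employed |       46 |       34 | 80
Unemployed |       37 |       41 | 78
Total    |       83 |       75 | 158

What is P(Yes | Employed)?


P(Yes | Employed) = 46/(46+34) = 46/80 = 23/40

P(Yes|Employed) = 23/40 ≈ 57.50%


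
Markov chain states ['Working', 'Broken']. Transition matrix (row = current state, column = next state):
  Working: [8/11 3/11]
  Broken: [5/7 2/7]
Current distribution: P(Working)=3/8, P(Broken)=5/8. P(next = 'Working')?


P(next=Working) = Σᵢ P(now=i)×P(i→Working)
= 3/8×8/11 + 5/8×5/7
= 3/11 + 25/56 = 443/616

P = 443/616 ≈ 0.7192


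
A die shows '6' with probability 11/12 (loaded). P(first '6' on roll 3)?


Geometric: P(X=3) = (1-p)^(k-1)×p = (1/12)^2×11/12 = 11/1728

P(X=3) = 11/1728 ≈ 0.64%


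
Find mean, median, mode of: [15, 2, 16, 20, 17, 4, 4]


Sorted: [2, 4, 4, 15, 16, 17, 20]
Mean = 78/7
Median = 15
Freq: {15: 1, 2: 1, 16: 1, 20: 1, 17: 1, 4: 2}
Mode: [4]

Mean=78/7, Median=15, Mode=4


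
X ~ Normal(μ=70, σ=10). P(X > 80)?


z = (80-70)/10 = 1.0
P(X > 80) = 1 - P(Z ≤ 1.0) = 1 - 0.8413 = 0.1587

P(X > 80) ≈ 0.1587


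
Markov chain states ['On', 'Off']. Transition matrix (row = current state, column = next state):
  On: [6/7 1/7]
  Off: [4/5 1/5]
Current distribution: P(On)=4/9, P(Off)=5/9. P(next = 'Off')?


P(next=Off) = Σᵢ P(now=i)×P(i→Off)
= 4/9×1/7 + 5/9×1/5
= 4/63 + 1/9 = 11/63

P = 11/63 ≈ 0.1746


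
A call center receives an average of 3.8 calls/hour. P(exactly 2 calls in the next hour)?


Poisson(λ=3.8): P(X=2) = e^(-λ)×λ^k/k!
= e^(-3.8) × 3.8^2 / 2!
≈ 0.02237077186 × 14.44 / 2 ≈ 0.161517

P(X=2) ≈ 0.161517 ≈ 16.15%


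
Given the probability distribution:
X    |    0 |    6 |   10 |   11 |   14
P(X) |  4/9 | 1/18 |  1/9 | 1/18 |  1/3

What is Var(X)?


E[X] = 121/18
E[X²] = 511/6
Var(X) = E[X²] - (E[X])² = 511/6 - 14641/324 = 12953/324

Var(X) = 12953/324 ≈ 39.9784


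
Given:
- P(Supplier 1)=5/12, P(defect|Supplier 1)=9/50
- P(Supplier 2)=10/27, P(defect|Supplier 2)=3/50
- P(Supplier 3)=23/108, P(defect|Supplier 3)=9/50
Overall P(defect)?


P(B) = Σ P(B|Aᵢ)×P(Aᵢ)
  9/50×5/12 = 3/40
  3/50×10/27 = 1/45
  9/50×23/108 = 23/600
Sum = 61/450

P(defect) = 61/450 ≈ 13.56%


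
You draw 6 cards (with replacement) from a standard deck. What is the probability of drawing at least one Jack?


P(not a Jack) = 48/52 = 12/13
P(none in 6 draws) = (12/13)^6 = 2985984/4826809
P(≥1 Jack) = 1 - 2985984/4826809 = 1840825/4826809

P = 1840825/4826809 ≈ 38.14%


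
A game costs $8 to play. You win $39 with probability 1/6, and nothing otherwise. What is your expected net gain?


E[gain] = (39-8)×1/6 + (-8)×5/6
= 31/6 - 20/3 = -3/2

Expected net gain = $-3/2 ≈ $-1.50


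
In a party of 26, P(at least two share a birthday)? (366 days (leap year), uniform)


P(all different) = Π(366-i)/366 for i=0..25
= 0.402786
P(match) = 1 - 0.402786 = 0.597214

P ≈ 0.5972 ≈ 59.72%


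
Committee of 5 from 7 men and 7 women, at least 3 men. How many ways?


Count by #men:
  3M,2W: C(7,3)×C(7,2)=735
  4M,1W: C(7,4)×C(7,1)=245
  5M,0W: C(7,5)×C(7,0)=21
Total = 1001

1001


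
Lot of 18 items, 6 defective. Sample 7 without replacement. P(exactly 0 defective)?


Hypergeometric: C(6,0)×C(12,7)/C(18,7)
= 1×792/31824 = 11/442

P(X=0) = 11/442 ≈ 2.49%


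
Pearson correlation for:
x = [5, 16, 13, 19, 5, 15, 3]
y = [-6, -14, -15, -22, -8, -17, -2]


n=7, Σx=76, Σy=-84, Σxy=-1168, Σx²=1070, Σy²=1298
r = (7×(-1168) - 76×(-84))/√((7×1070 - 76²)(7×1298 - (-84)²))
= -1792/√(1714×2030) = -1792/√3479420 ≈ -1792/1865.3203 ≈ -0.9607

r ≈ -0.9607


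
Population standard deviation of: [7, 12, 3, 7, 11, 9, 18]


Mean = 67/7
  (7-67/7)²=324/49
  (12-67/7)²=289/49
  (3-67/7)²=2116/49
  (7-67/7)²=324/49
  (11-67/7)²=100/49
  (9-67/7)²=16/49
  (18-67/7)²=3481/49
Σ(x-μ)² = 950/7
σ² = (950/7)/7 = 950/49

σ = √(950/49) ≈ 4.4032


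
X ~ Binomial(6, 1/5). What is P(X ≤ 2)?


P(X ≤ 2) = Σ P(X=i) for i=0..2
P(X=0) = 4096/15625
P(X=1) = 6144/15625
P(X=2) = 768/3125
Sum = 2816/3125

P(X ≤ 2) = 2816/3125 ≈ 90.11%


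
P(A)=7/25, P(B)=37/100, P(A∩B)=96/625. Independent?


P(A)×P(B) = 259/2500
P(A∩B) = 96/625
Not equal → NOT independent

No, not independent


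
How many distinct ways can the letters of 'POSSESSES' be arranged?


Letters: 9, freq: {'P': 1, 'O': 1, 'S': 5, 'E': 2}
9!/(1!×1!×5!×2!) = 362880/240 = 1512

1512


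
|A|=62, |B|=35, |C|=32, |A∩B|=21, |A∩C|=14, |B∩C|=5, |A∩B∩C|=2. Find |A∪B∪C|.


|A∪B∪C| = 62+35+32-21-14-5+2 = 91

|A∪B∪C| = 91


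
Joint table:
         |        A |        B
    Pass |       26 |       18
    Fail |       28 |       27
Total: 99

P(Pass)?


P(Pass) = (26+18)/99 = 44/99 = 4/9

P(Pass) = 4/9 ≈ 44.44%


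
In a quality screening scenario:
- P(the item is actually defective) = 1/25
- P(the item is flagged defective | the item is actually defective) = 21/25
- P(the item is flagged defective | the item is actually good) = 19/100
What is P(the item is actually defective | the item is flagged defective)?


Using Bayes' theorem:
P(A|B) = P(B|A)·P(A) / P(B)

P(the item is flagged defective) = 21/25 × 1/25 + 19/100 × 24/25
= 21/625 + 114/625 = 27/125

P(the item is actually defective|the item is flagged defective) = (21/625) / (27/125) = 7/45

P(the item is actually defective|the item is flagged defective) = 7/45 ≈ 15.56%


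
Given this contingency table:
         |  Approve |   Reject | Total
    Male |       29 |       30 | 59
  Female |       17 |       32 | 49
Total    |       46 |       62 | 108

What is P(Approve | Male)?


P(Approve | Male) = 29/(29+30) = 29/59

P(Approve|Male) = 29/59 ≈ 49.15%


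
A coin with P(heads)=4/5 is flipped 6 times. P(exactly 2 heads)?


Binomial: P(X=2) = C(6,2)×p^2×(1-p)^4
= 15 × 16/25 × 1/625 = 48/3125

P(X=2) = 48/3125 ≈ 1.54%


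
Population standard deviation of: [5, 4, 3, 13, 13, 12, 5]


Mean = 55/7
  (5-55/7)²=400/49
  (4-55/7)²=729/49
  (3-55/7)²=1156/49
  (13-55/7)²=1296/49
  (13-55/7)²=1296/49
  (12-55/7)²=841/49
  (5-55/7)²=400/49
Σ(x-μ)² = 874/7
σ² = (874/7)/7 = 874/49

σ = √(874/49) ≈ 4.2234


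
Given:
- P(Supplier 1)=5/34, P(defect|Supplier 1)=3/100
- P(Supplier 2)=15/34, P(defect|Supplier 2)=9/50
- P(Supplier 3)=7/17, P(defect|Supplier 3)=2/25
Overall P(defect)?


P(B) = Σ P(B|Aᵢ)×P(Aᵢ)
  3/100×5/34 = 3/680
  9/50×15/34 = 27/340
  2/25×7/17 = 14/425
Sum = 397/3400

P(defect) = 397/3400 ≈ 11.68%


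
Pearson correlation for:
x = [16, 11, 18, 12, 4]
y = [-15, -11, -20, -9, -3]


n=5, Σx=61, Σy=-58, Σxy=-841, Σx²=861, Σy²=836
r = (5×(-841) - 61×(-58))/√((5×861 - 61²)(5×836 - (-58)²))
= -667/√(584×816) = -667/√476544 ≈ -667/690.3217 ≈ -0.9662

r ≈ -0.9662


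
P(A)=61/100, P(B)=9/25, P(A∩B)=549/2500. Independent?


P(A)×P(B) = 549/2500
P(A∩B) = 549/2500
Equal ✓ → Independent

Yes, independent


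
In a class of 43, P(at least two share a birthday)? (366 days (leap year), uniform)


P(all different) = Π(366-i)/366 for i=0..42
= 0.076637
P(match) = 1 - 0.076637 = 0.923363

P ≈ 0.9234 ≈ 92.34%


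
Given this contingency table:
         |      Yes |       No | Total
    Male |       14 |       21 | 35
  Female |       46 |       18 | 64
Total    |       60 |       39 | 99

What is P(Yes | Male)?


P(Yes | Male) = 14/(14+21) = 14/35 = 2/5

P(Yes|Male) = 2/5 ≈ 40.00%


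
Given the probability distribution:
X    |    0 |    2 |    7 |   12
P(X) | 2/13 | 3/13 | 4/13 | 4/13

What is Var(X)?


E[X] = 82/13
E[X²] = 784/13
Var(X) = E[X²] - (E[X])² = 784/13 - 6724/169 = 3468/169

Var(X) = 3468/169 ≈ 20.5207


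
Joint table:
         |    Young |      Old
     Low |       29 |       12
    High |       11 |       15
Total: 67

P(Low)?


P(Low) = (29+12)/67 = 41/67

P(Low) = 41/67 ≈ 61.19%


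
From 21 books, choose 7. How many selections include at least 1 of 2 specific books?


Complement: C(21,7) - C(19,7) = 116280 - 50388 = 65892

65892


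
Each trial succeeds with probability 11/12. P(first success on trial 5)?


Geometric: P(X=5) = (1-p)^(k-1)×p = (1/12)^4×11/12 = 11/248832

P(X=5) = 11/248832 ≈ 0.00%


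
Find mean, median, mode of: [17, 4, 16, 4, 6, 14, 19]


Sorted: [4, 4, 6, 14, 16, 17, 19]
Mean = 80/7
Median = 14
Freq: {17: 1, 4: 2, 16: 1, 6: 1, 14: 1, 19: 1}
Mode: [4]

Mean=80/7, Median=14, Mode=4


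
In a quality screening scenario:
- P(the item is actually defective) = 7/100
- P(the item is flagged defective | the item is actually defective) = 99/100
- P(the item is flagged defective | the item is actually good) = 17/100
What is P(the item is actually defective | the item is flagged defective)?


Using Bayes' theorem:
P(A|B) = P(B|A)·P(A) / P(B)

P(the item is flagged defective) = 99/100 × 7/100 + 17/100 × 93/100
= 693/10000 + 1581/10000 = 1137/5000

P(the item is actually defective|the item is flagged defective) = (693/10000) / (1137/5000) = 231/758

P(the item is actually defective|the item is flagged defective) = 231/758 ≈ 30.47%


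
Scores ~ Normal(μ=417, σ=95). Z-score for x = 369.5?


z = (x - μ)/σ = (369.5 - 417)/95 = -0.5

z = -0.5


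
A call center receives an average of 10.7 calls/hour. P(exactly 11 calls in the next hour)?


Poisson(λ=10.7): P(X=11) = e^(-λ)×λ^k/k!
= e^(-10.7) × 10.7^11 / 11!
≈ 2.254493791e-05 × 210485195230 / 39916800 ≈ 0.118882

P(X=11) ≈ 0.118882 ≈ 11.89%


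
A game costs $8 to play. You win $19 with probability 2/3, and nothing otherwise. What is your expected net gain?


E[gain] = (19-8)×2/3 + (-8)×1/3
= 22/3 - 8/3 = 14/3

Expected net gain = $14/3 ≈ $4.67


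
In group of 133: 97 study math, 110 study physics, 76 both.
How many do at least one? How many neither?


|A∪B| = 97+110-76 = 131
Neither = 133-131 = 2

At least one: 131; Neither: 2


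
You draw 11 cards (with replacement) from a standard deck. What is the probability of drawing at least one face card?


P(not a face card) = 40/52 = 10/13
P(none in 11 draws) = (10/13)^11 = 100000000000/1792160394037
P(≥1 face card) = 1 - 100000000000/1792160394037 = 1692160394037/1792160394037

P = 1692160394037/1792160394037 ≈ 94.42%


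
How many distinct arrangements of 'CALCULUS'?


Letters: 8, freq: {'C': 2, 'A': 1, 'L': 2, 'U': 2, 'S': 1}
8!/(2!×1!×2!×2!×1!) = 40320/8 = 5040

5040


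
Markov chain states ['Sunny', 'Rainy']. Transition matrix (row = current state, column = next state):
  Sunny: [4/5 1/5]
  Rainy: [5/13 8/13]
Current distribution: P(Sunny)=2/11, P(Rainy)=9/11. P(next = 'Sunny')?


P(next=Sunny) = Σᵢ P(now=i)×P(i→Sunny)
= 2/11×4/5 + 9/11×5/13
= 8/55 + 45/143 = 329/715

P = 329/715 ≈ 0.4601


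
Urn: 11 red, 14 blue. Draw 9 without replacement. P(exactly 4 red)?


Hypergeometric: C(11,4)×C(14,5)/C(25,9)
= 330×2002/2042975 = 12012/37145

P(X=4) = 12012/37145 ≈ 32.34%


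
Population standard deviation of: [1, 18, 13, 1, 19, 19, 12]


Mean = 83/7
  (1-83/7)²=5776/49
  (18-83/7)²=1849/49
  (13-83/7)²=64/49
  (1-83/7)²=5776/49
  (19-83/7)²=2500/49
  (19-83/7)²=2500/49
  (12-83/7)²=1/49
Σ(x-μ)² = 2638/7
σ² = (2638/7)/7 = 2638/49

σ = √(2638/49) ≈ 7.3374


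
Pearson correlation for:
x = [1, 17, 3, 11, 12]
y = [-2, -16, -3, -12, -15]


n=5, Σx=44, Σy=-48, Σxy=-595, Σx²=564, Σy²=638
r = (5×(-595) - 44×(-48))/√((5×564 - 44²)(5×638 - (-48)²))
= -863/√(884×886) = -863/√783224 ≈ -863/884.9994 ≈ -0.9751

r ≈ -0.9751


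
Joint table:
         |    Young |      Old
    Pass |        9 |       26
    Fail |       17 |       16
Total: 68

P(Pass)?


P(Pass) = (9+26)/68 = 35/68

P(Pass) = 35/68 ≈ 51.47%


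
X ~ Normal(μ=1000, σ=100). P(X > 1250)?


z = (1250-1000)/100 = 2.5
P(X > 1250) = 1 - P(Z ≤ 2.5) = 1 - 0.9938 = 0.0062

P(X > 1250) ≈ 0.0062


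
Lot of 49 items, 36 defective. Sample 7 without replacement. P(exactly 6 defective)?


Hypergeometric: C(36,6)×C(13,1)/C(49,7)
= 1947792×13/85900584 = 13702/46483

P(X=6) = 13702/46483 ≈ 29.48%


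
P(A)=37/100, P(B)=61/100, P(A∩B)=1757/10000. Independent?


P(A)×P(B) = 2257/10000
P(A∩B) = 1757/10000
Not equal → NOT independent

No, not independent
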